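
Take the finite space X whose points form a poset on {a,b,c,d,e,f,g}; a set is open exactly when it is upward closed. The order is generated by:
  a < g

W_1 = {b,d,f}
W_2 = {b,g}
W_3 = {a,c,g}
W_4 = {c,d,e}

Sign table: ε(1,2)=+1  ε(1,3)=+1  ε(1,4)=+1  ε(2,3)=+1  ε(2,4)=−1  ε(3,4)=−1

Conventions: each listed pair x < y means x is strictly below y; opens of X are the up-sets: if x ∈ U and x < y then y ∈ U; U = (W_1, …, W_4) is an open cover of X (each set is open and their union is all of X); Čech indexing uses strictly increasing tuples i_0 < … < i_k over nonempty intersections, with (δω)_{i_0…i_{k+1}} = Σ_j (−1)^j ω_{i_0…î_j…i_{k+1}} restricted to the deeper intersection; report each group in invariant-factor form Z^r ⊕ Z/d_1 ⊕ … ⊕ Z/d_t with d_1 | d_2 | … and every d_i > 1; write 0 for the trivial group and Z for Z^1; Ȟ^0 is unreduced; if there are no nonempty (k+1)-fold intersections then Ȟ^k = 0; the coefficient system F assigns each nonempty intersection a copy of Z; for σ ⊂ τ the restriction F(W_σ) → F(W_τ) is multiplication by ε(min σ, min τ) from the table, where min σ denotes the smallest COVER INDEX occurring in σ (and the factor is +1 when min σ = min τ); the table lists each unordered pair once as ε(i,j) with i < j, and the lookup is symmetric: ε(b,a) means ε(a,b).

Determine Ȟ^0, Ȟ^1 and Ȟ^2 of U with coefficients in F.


nonempty overlaps:
  W12={b} W14={d} W23={g} W34={c}
C dims 4,4; δ0: rk 4, SNF 1^3·2
degree 0: 4−4−0 = 0 → Ȟ^0 ≅ 0
degree 1: 4−0−4 = 0 plus torsion [2] → Ȟ^1 ≅ Z/2
degree 2: 0−0−0 = 0 → Ȟ^2 ≅ 0

Ȟ^0 ≅ 0,  Ȟ^1 ≅ Z/2,  Ȟ^2 ≅ 0


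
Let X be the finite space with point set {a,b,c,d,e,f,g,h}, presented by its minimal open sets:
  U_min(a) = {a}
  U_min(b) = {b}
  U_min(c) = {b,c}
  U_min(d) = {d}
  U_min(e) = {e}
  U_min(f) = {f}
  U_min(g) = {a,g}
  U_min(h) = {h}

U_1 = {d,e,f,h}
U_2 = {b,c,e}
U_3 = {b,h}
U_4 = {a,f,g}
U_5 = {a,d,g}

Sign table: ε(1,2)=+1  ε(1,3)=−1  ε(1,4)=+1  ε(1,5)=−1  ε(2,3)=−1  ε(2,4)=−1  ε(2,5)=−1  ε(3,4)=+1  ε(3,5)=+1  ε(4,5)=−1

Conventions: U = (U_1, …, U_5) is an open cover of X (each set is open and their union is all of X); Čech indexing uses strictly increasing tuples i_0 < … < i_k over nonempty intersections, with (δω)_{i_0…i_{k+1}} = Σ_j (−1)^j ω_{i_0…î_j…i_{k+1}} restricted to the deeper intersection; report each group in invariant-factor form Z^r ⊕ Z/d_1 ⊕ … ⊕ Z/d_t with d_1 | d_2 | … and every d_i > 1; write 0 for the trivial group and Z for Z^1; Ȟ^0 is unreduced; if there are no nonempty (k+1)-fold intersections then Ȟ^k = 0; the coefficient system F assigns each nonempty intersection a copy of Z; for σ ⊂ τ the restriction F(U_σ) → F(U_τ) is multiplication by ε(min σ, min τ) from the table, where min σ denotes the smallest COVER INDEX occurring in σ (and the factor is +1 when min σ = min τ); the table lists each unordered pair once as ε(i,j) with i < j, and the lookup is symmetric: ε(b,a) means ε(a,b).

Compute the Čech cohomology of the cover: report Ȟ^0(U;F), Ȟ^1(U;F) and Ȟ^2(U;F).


cover nerve:
  U12={e} U13={h} U14={f} U15={d} U23={b} U45={a,g}
C dims 5,6; δ0: rk 4, SNF 1^4
Ȟ^0: (5−4)−0=1 ⇒ Z
Ȟ^1: (6−0)−4=2 ⇒ Z^2
Ȟ^2: (0−0)−0=0 ⇒ 0

Ȟ^0 = Z,  Ȟ^1 = Z^2,  Ȟ^2 = 0


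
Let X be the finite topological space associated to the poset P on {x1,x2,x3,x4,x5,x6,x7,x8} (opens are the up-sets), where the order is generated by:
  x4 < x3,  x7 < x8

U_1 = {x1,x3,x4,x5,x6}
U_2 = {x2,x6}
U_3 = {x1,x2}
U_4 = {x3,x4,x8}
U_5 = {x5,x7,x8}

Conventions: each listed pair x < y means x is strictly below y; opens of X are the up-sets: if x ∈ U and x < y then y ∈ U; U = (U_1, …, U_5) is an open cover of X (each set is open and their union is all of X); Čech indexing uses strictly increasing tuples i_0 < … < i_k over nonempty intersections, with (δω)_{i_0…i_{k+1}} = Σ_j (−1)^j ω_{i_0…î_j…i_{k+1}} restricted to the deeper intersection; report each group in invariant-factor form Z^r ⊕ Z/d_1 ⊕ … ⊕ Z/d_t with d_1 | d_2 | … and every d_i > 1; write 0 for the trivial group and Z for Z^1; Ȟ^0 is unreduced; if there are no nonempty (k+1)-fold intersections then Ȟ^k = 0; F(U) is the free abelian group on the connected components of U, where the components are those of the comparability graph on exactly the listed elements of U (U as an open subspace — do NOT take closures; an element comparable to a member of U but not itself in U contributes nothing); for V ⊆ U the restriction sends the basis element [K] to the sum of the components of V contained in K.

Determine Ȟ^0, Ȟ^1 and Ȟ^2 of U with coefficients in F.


Ȟ^0 = Z^6, Ȟ^1 = 0 and Ȟ^2 = 0

nerve of the cover:
  U12={x6} U13={x1} U14={x3,x4} U15={x5} U23={x2} U45={x8}
components per intersection:
  U1: {x1} {x3,x4} {x5} {x6}
  U2: {x2} {x6}
  U3: {x1} {x2}
  U4: {x3,x4} {x8}
  U5: {x5} {x7,x8}
  U12: {x6}
  U13: {x1}
  U14: {x3,x4}
  U15: {x5}
  U23: {x2}
  U45: {x8}
C dims 12,6; δ0: rk 6, SNF 1^6
Ȟ^0 = (12 − 6) − 0 = 6, so Ȟ^0 ≅ Z^6
Ȟ^1 = (6 − 0) − 6 = 0, so Ȟ^1 ≅ 0
Ȟ^2 = (0 − 0) − 0 = 0, so Ȟ^2 ≅ 0


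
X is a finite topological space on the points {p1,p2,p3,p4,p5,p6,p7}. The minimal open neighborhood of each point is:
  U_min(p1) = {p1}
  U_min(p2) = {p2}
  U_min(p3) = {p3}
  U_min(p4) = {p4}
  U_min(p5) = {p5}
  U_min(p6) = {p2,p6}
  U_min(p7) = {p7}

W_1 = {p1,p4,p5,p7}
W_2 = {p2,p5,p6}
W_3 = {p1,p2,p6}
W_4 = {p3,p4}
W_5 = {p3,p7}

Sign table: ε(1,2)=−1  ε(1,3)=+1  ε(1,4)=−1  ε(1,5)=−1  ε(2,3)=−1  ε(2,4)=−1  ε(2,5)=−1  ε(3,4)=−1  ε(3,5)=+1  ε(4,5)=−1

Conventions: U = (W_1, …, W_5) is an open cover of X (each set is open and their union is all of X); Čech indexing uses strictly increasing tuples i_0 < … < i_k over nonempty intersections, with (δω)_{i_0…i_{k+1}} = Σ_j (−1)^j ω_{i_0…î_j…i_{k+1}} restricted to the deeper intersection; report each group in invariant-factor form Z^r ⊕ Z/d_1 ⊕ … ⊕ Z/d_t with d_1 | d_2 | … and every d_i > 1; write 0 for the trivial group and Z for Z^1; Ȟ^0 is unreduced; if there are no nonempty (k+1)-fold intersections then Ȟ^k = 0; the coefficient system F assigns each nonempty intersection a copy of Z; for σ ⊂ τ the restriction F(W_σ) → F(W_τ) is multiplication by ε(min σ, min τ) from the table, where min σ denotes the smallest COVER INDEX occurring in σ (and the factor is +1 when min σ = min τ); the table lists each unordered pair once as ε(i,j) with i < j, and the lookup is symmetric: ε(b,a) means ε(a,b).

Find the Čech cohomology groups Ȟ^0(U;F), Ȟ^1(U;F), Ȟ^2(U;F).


nonempty intersections:
  W12={p5} W13={p1} W14={p4} W15={p7} W23={p2,p6} W45={p3}
C dims 5,6; δ0: rk 5, SNF 1^4·2
Ȟ^0: (5−5)−0=0 ⇒ 0
Ȟ^1: (6−0)−5=1 plus torsion [2] ⇒ Z ⊕ Z/2
Ȟ^2: (0−0)−0=0 ⇒ 0

Ȟ^0(U;F) ≅ 0; Ȟ^1(U;F) ≅ Z ⊕ Z/2; Ȟ^2(U;F) ≅ 0


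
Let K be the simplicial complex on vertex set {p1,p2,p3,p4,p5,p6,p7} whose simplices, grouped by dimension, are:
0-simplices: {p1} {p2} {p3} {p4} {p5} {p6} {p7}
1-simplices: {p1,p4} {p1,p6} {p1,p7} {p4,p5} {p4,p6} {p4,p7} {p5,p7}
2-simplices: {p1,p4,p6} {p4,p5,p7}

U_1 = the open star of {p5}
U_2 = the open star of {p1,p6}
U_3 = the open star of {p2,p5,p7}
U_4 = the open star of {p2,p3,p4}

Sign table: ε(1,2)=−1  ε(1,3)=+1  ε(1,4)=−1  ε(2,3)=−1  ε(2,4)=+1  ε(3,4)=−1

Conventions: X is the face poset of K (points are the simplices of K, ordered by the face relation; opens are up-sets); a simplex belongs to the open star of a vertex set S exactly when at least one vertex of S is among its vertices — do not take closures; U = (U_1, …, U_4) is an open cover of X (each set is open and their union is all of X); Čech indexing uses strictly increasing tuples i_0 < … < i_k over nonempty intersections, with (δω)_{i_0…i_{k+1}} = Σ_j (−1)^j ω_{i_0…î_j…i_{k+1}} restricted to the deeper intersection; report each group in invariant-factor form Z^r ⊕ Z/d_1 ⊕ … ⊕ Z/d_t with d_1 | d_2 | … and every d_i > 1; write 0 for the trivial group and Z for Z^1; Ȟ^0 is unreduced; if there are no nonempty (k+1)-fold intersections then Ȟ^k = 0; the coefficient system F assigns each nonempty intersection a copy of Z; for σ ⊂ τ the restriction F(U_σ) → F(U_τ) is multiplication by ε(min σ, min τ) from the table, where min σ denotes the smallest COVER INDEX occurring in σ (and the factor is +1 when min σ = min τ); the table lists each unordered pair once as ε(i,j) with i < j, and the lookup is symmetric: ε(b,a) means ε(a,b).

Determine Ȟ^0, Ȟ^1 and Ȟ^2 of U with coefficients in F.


cover nerve:
  U1={{p5},{p4,p5},{p5,p7},{p4,p5,p7}} U2={{p1},{p6},{p1,p4},{p1,p6},{p1,p7},{p4,p6},{p1,p4,p6}} U3={{p2},{p5},{p7},{p1,p7},{p4,p5},{p4,p7},{p5,p7},{p4,p5,p7}} U4={{p2},{p3},{p4},{p1,p4},{p4,p5},{p4,p6},{p4,p7},{p1,p4,p6},{p4,p5,p7}}
  U13={{p5},{p4,p5},{p5,p7},{p4,p5,p7}} U14={{p4,p5},{p4,p5,p7}} U23={{p1,p7}} U24={{p1,p4},{p4,p6},{p1,p4,p6}} U34={{p2},{p4,p5},{p4,p7},{p4,p5,p7}}
  U134={{p4,p5},{p4,p5,p7}}
C dims 4,5,1; δ0: rk 3, SNF 1^3; δ1: rk 1, SNF 1^1
Ȟ^0: (4−3)−0=1 ⇒ Z
Ȟ^1: (5−1)−3=1 ⇒ Z
Ȟ^2: (1−0)−1=0 ⇒ 0

Ȟ^0 ≅ Z; Ȟ^1 ≅ Z; Ȟ^2 ≅ 0


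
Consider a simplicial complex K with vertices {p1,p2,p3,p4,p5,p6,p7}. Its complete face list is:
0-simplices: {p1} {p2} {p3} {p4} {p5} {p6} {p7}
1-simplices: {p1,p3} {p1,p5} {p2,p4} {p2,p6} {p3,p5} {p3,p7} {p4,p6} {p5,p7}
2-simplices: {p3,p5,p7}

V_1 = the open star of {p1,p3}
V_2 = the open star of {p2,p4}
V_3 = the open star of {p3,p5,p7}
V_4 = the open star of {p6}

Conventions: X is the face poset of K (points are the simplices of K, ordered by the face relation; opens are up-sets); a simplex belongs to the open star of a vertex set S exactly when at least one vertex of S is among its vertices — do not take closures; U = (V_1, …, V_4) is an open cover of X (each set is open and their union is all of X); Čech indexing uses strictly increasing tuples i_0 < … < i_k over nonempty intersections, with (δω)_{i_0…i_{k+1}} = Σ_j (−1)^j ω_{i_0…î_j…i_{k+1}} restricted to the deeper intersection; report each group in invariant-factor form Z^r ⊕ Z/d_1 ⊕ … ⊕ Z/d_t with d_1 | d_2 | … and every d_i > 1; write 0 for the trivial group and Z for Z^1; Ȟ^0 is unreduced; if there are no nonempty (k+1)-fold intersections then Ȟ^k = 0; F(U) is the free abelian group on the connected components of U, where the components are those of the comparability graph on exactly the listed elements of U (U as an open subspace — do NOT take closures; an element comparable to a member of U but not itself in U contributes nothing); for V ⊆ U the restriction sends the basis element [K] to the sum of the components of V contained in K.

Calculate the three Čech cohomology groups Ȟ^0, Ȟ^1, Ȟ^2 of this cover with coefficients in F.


intersection data:
  V1={{p1},{p3},{p1,p3},{p1,p5},{p3,p5},{p3,p7},{p3,p5,p7}} V2={{p2},{p4},{p2,p4},{p2,p6},{p4,p6}} V3={{p3},{p5},{p7},{p1,p3},{p1,p5},{p3,p5},{p3,p7},{p5,p7},{p3,p5,p7}} V4={{p6},{p2,p6},{p4,p6}}
  V13={{p3},{p1,p3},{p1,p5},{p3,p5},{p3,p7},{p3,p5,p7}} V24={{p2,p6},{p4,p6}}
components per intersection:
  V1: {{p1},{p3},{p1,p3},{p1,p5},{p3,p5},{p3,p7},{p3,p5,p7}}
  V2: {{p2},{p4},{p2,p4},{p2,p6},{p4,p6}}
  V3: {{p3},{p5},{p7},{p1,p3},{p1,p5},{p3,p5},{p3,p7},{p5,p7},{p3,p5,p7}}
  V4: {{p6},{p2,p6},{p4,p6}}
  V13: {{p3},{p1,p3},{p3,p5},{p3,p7},{p3,p5,p7}} {{p1,p5}}
  V24: {{p2,p6}} {{p4,p6}}
C dims 4,4; δ0: rk 2, SNF 1^2
Ȟ^0 = (4 − 2) − 0 = 2, so Ȟ^0 ≅ Z^2
Ȟ^1 = (4 − 0) − 2 = 2, so Ȟ^1 ≅ Z^2
Ȟ^2 = (0 − 0) − 0 = 0, so Ȟ^2 ≅ 0

Ȟ^0 = Z^2,  Ȟ^1 = Z^2,  Ȟ^2 = 0


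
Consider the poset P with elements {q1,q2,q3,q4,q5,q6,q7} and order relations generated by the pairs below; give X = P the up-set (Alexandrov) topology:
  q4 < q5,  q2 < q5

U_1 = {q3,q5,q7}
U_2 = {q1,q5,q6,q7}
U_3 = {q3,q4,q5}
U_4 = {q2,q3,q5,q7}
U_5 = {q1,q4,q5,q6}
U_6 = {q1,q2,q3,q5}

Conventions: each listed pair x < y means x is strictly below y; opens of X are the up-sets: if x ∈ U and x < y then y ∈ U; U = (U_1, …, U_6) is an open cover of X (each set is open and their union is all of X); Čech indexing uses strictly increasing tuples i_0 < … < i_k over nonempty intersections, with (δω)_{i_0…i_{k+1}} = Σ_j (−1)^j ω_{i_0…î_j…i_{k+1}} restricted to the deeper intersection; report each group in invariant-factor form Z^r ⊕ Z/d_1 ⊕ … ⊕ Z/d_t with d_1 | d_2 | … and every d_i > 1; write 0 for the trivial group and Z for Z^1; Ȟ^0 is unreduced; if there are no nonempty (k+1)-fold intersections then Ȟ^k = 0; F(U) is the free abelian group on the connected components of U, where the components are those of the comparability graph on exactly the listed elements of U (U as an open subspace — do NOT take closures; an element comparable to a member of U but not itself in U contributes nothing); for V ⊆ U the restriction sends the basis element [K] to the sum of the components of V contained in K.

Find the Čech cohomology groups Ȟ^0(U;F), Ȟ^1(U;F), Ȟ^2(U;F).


Ȟ^0 = Z^5, Ȟ^1 = 0 and Ȟ^2 = 0

intersection data:
  U12={q5,q7} U13={q3,q5} U14={q3,q5,q7} U15={q5} U16={q3,q5} U23={q5} U24={q5,q7} U25={q1,q5,q6} U26={q1,q5} U34={q3,q5} U35={q4,q5} U36={q3,q5} U45={q5} U46={q2,q3,q5} U56={q1,q5}
  U123={q5} U124={q5,q7} U125={q5} U126={q5} U134={q3,q5} U135={q5} U136={q3,q5} U145={q5} U146={q3,q5} U156={q5} U234={q5} U235={q5} U236={q5} U245={q5} U246={q5} U256={q1,q5} U345={q5} U346={q3,q5} U356={q5} U456={q5}
  U1234={q5} U1235={q5} U1236={q5} U1245={q5} U1246={q5} U1256={q5} U1345={q5} U1346={q3,q5} U1356={q5} U1456={q5} U2345={q5} U2346={q5} U2356={q5} U2456={q5} U3456={q5}
  U12345={q5} U12346={q5} U12356={q5} U12456={q5} U13456={q5} U23456={q5}
  U123456={q5}
components per intersection:
  U1: {q3} {q5} {q7}
  U2: {q1} {q5} {q6} {q7}
  U3: {q3} {q4,q5}
  U4: {q2,q5} {q3} {q7}
  U5: {q1} {q4,q5} {q6}
  U6: {q1} {q2,q5} {q3}
  U12: {q5} {q7}
  U13: {q3} {q5}
  U14: {q3} {q5} {q7}
  U15: {q5}
  U16: {q3} {q5}
  U23: {q5}
  U24: {q5} {q7}
  U25: {q1} {q5} {q6}
  U26: {q1} {q5}
  U34: {q3} {q5}
  U35: {q4,q5}
  U36: {q3} {q5}
  U45: {q5}
  U46: {q2,q5} {q3}
  U56: {q1} {q5}
  U123: {q5}
  U124: {q5} {q7}
  U125: {q5}
  U126: {q5}
  U134: {q3} {q5}
  U135: {q5}
  U136: {q3} {q5}
  U145: {q5}
  U146: {q3} {q5}
  U156: {q5}
  U234: {q5}
  U235: {q5}
  U236: {q5}
  U245: {q5}
  U246: {q5}
  U256: {q1} {q5}
  U345: {q5}
  U346: {q3} {q5}
  U356: {q5}
  U456: {q5}
  U1234: {q5}
  U1235: {q5}
  U1236: {q5}
  U1245: {q5}
  U1246: {q5}
  U1256: {q5}
  U1345: {q5}
  U1346: {q3} {q5}
  U1356: {q5}
  U1456: {q5}
  U2345: {q5}
  U2346: {q5}
  U2356: {q5}
  U2456: {q5}
  U3456: {q5}
  U12345: {q5}
  U12346: {q5}
  U12356: {q5}
  U12456: {q5}
  U13456: {q5}
  U23456: {q5}
  U123456: {q5}
C dims 18,28,26,16; δ0: rk 13, SNF 1^13; δ1: rk 15, SNF 1^15; δ2: rk 11, SNF 1^11
Ȟ^0 = (18 − 13) − 0 = 5, so Ȟ^0 ≅ Z^5
Ȟ^1 = (28 − 15) − 13 = 0, so Ȟ^1 ≅ 0
Ȟ^2 = (26 − 11) − 15 = 0, so Ȟ^2 ≅ 0


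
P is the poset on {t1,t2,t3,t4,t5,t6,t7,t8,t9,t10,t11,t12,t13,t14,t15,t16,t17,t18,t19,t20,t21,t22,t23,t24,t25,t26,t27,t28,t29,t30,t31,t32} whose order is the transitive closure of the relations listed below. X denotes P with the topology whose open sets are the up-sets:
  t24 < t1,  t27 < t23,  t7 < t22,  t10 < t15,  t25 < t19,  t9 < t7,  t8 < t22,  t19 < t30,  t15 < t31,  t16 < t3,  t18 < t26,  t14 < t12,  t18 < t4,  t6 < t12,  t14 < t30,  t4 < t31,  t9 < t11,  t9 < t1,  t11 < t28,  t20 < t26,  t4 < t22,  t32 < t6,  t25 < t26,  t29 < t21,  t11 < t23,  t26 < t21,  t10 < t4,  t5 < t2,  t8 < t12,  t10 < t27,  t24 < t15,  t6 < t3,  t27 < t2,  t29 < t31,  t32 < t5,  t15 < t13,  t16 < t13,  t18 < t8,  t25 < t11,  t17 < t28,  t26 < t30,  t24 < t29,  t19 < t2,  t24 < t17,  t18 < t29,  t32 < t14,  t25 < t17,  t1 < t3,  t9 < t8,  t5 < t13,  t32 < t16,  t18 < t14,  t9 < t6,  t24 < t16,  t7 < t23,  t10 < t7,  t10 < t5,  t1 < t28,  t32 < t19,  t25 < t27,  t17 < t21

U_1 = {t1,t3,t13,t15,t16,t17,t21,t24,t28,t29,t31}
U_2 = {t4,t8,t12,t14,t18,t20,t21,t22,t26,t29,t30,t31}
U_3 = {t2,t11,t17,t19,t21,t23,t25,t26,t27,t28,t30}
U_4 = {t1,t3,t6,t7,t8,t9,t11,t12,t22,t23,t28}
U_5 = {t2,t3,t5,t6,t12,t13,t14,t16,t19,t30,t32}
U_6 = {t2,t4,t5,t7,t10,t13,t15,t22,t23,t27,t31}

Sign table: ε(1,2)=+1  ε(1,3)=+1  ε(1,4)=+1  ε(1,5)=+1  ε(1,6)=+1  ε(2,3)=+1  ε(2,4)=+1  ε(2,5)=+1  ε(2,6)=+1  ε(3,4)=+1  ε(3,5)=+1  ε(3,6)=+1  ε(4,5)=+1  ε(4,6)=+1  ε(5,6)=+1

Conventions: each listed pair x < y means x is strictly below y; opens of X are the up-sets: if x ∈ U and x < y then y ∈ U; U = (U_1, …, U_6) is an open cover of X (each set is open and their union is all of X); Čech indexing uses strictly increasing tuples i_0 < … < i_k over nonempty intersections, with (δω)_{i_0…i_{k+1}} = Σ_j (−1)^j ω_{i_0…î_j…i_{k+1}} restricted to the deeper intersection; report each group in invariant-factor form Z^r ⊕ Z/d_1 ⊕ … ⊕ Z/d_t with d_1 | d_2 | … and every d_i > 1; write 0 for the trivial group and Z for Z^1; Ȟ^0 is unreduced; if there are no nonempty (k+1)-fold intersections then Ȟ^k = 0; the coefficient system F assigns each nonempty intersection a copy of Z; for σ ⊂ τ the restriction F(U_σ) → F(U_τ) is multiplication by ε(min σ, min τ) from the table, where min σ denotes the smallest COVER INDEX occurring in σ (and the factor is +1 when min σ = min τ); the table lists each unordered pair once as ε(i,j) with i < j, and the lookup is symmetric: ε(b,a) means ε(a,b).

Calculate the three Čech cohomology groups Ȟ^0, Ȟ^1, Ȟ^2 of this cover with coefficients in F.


intersection data:
  U12={t21,t29,t31} U13={t17,t21,t28} U14={t1,t3,t28} U15={t3,t13,t16} U16={t13,t15,t31} U23={t21,t26,t30} U24={t8,t12,t22} U25={t12,t14,t30} U26={t4,t22,t31} U34={t11,t23,t28} U35={t2,t19,t30} U36={t2,t23,t27} U45={t3,t6,t12} U46={t7,t22,t23} U56={t2,t5,t13}
  U123={t21} U126={t31} U134={t28} U145={t3} U156={t13} U235={t30} U245={t12} U246={t22} U346={t23} U356={t2}
C dims 6,15,10; δ0: rk 5, SNF 1^5; δ1: rk 10, SNF 1^9·2
Ȟ^0 = (6 − 5) − 0 = 1, so Ȟ^0 ≅ Z
Ȟ^1 = (15 − 10) − 5 = 0, so Ȟ^1 ≅ 0
Ȟ^2 = (10 − 0) − 10 = 0 plus torsion [2], so Ȟ^2 ≅ Z/2

Ȟ^0 ≅ Z,  Ȟ^1 ≅ 0,  Ȟ^2 ≅ Z/2


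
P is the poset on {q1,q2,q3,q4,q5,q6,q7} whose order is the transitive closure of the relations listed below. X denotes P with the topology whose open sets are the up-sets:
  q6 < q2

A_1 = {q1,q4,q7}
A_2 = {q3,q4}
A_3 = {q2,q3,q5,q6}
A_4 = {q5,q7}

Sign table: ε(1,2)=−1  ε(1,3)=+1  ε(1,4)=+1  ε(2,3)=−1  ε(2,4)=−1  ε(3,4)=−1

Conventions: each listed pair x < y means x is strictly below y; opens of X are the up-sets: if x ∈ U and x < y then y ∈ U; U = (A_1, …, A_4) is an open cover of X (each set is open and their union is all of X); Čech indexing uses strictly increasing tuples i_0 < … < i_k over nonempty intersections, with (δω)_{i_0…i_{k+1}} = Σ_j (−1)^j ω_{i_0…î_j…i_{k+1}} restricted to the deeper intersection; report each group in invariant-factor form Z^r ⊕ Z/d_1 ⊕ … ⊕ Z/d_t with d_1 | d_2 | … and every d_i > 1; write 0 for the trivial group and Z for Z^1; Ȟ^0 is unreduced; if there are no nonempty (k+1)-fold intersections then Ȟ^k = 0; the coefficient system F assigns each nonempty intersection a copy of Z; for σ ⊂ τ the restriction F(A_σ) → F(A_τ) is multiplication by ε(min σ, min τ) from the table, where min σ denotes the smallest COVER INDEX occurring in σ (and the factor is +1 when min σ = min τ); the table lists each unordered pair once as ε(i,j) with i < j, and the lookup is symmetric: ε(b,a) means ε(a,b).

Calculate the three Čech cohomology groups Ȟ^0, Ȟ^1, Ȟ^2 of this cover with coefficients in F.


Ȟ^0 = 0, Ȟ^1 = Z/2, Ȟ^2 = 0

nerve simplices:
  A12={q4} A14={q7} A23={q3} A34={q5}
C dims 4,4; δ0: rk 4, SNF 1^3·2
degree 0: 4−4−0 = 0 → Ȟ^0 ≅ 0
degree 1: 4−0−4 = 0 plus torsion [2] → Ȟ^1 ≅ Z/2
degree 2: 0−0−0 = 0 → Ȟ^2 ≅ 0


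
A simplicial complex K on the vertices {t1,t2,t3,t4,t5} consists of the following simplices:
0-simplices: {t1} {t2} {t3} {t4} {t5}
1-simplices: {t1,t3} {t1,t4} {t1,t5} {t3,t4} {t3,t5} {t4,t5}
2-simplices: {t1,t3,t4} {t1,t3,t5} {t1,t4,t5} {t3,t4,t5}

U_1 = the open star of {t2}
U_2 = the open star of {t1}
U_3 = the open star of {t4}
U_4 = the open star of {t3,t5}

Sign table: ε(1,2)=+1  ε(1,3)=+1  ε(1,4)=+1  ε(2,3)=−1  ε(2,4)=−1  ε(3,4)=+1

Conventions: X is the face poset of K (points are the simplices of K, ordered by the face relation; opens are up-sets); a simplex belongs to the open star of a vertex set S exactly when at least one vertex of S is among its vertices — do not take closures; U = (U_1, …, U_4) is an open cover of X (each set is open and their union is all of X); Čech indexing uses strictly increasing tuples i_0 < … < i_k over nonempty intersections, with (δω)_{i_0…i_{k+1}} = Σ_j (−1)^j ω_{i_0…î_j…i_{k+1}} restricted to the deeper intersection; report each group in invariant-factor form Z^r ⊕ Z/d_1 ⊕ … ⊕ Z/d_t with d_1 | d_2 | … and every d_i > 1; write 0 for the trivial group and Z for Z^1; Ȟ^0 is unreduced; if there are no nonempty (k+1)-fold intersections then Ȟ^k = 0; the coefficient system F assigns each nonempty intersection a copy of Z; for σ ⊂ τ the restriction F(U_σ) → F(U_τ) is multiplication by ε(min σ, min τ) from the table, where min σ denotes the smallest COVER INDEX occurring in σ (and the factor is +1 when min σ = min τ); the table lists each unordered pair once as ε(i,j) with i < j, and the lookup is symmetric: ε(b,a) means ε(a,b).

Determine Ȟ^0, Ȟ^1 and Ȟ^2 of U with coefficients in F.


Ȟ^0 = Z^2,  Ȟ^1 = 0,  Ȟ^2 = 0

nonempty overlaps:
  U1={{t2}} U2={{t1},{t1,t3},{t1,t4},{t1,t5},{t1,t3,t4},{t1,t3,t5},{t1,t4,t5}} U3={{t4},{t1,t4},{t3,t4},{t4,t5},{t1,t3,t4},{t1,t4,t5},{t3,t4,t5}} U4={{t3},{t5},{t1,t3},{t1,t5},{t3,t4},{t3,t5},{t4,t5},{t1,t3,t4},{t1,t3,t5},{t1,t4,t5},{t3,t4,t5}}
  U23={{t1,t4},{t1,t3,t4},{t1,t4,t5}} U24={{t1,t3},{t1,t5},{t1,t3,t4},{t1,t3,t5},{t1,t4,t5}} U34={{t3,t4},{t4,t5},{t1,t3,t4},{t1,t4,t5},{t3,t4,t5}}
  U234={{t1,t3,t4},{t1,t4,t5}}
C dims 4,3,1; δ0: rk 2, SNF 1^2; δ1: rk 1, SNF 1^1
degree 0: 4−2−0 = 2 → Ȟ^0 ≅ Z^2
degree 1: 3−1−2 = 0 → Ȟ^1 ≅ 0
degree 2: 1−0−1 = 0 → Ȟ^2 ≅ 0


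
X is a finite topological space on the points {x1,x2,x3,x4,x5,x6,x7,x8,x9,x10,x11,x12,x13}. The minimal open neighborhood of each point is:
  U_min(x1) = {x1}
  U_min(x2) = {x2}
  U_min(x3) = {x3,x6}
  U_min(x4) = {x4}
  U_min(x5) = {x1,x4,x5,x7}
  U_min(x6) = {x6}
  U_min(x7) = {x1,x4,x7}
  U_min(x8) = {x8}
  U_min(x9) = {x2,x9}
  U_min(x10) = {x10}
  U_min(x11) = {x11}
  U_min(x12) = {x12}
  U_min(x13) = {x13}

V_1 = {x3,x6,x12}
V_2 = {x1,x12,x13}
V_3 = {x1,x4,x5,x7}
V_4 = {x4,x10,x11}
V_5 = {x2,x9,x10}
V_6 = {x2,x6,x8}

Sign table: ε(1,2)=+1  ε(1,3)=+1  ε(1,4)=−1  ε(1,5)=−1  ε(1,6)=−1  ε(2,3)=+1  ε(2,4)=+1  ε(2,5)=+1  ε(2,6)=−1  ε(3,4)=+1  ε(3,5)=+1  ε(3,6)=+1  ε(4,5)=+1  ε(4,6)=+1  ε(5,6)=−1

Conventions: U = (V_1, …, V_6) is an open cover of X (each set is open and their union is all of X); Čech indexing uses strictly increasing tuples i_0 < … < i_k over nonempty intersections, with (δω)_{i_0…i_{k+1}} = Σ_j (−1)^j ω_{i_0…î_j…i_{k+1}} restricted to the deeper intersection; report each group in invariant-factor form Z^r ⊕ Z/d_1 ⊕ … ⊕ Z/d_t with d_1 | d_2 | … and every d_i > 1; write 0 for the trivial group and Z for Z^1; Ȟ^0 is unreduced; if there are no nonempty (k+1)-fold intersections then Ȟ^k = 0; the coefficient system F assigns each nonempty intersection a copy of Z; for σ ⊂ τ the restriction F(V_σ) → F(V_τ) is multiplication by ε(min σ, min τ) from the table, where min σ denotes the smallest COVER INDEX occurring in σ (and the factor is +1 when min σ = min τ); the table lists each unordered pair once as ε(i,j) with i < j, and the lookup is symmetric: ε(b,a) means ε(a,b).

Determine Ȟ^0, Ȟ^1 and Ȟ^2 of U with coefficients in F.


Ȟ^0 = Z, Ȟ^1 = Z, Ȟ^2 = 0

nerve simplices:
  V12={x12} V16={x6} V23={x1} V34={x4} V45={x10} V56={x2}
C dims 6,6; δ0: rk 5, SNF 1^5
degree 0: 6−5−0 = 1 → Ȟ^0 ≅ Z
degree 1: 6−0−5 = 1 → Ȟ^1 ≅ Z
degree 2: 0−0−0 = 0 → Ȟ^2 ≅ 0


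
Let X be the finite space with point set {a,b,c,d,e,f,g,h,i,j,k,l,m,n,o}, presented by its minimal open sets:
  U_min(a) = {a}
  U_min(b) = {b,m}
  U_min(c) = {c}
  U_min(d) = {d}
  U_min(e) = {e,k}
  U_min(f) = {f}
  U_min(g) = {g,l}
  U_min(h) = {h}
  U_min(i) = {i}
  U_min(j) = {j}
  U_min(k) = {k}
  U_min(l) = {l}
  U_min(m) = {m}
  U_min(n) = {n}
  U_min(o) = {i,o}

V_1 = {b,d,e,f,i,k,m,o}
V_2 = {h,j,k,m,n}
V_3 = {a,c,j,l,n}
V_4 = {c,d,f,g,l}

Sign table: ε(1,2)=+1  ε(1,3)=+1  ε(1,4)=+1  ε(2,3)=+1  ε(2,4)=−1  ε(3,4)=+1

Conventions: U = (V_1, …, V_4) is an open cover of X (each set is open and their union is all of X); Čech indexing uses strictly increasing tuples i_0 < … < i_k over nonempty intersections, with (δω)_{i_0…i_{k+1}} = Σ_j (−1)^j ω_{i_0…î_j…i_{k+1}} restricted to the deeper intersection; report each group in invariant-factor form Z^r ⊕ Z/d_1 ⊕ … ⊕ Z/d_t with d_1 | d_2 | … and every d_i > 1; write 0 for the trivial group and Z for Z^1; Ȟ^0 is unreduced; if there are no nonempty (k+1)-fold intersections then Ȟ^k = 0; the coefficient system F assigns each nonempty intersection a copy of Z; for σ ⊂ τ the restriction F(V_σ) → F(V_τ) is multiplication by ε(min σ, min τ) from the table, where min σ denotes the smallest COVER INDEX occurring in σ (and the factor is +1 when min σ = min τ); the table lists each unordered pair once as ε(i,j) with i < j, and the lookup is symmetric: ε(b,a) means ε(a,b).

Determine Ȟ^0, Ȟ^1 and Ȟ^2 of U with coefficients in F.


Ȟ^0 ≅ Z; Ȟ^1 ≅ Z; Ȟ^2 ≅ 0

intersection data:
  V12={k,m} V14={d,f} V23={j,n} V34={c,l}
C dims 4,4; δ0: rk 3, SNF 1^3
Ȟ^0 = (4 − 3) − 0 = 1, so Ȟ^0 ≅ Z
Ȟ^1 = (4 − 0) − 3 = 1, so Ȟ^1 ≅ Z
Ȟ^2 = (0 − 0) − 0 = 0, so Ȟ^2 ≅ 0


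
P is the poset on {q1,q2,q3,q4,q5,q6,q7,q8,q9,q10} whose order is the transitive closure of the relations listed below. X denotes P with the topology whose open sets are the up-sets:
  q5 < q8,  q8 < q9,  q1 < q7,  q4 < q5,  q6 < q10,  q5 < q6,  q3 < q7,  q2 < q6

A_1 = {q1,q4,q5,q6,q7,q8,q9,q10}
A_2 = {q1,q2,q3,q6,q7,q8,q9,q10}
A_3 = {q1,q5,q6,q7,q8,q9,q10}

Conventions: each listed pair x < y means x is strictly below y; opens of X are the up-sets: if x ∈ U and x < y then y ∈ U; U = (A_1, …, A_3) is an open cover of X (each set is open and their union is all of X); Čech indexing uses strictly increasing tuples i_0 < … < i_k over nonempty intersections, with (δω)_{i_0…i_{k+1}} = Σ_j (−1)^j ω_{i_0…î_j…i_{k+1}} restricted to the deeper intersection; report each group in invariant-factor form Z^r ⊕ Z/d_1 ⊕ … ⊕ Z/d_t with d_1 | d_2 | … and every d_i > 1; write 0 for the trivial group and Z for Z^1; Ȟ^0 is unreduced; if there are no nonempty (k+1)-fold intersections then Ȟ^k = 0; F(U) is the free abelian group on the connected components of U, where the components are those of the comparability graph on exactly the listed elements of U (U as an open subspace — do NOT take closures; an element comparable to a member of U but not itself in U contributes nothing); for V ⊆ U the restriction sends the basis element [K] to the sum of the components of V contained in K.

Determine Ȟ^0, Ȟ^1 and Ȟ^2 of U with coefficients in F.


Ȟ^0 ≅ Z^2, Ȟ^1 ≅ 0 and Ȟ^2 ≅ 0

intersection data:
  A12={q1,q6,q7,q8,q9,q10} A13={q1,q5,q6,q7,q8,q9,q10} A23={q1,q6,q7,q8,q9,q10}
  A123={q1,q6,q7,q8,q9,q10}
components per intersection:
  A1: {q1,q7} {q4,q5,q6,q8,q9,q10}
  A2: {q1,q3,q7} {q2,q6,q10} {q8,q9}
  A3: {q1,q7} {q5,q6,q8,q9,q10}
  A12: {q1,q7} {q6,q10} {q8,q9}
  A13: {q1,q7} {q5,q6,q8,q9,q10}
  A23: {q1,q7} {q6,q10} {q8,q9}
  A123: {q1,q7} {q6,q10} {q8,q9}
C dims 7,8,3; δ0: rk 5, SNF 1^5; δ1: rk 3, SNF 1^3
Ȟ^0 = (7 − 5) − 0 = 2, so Ȟ^0 ≅ Z^2
Ȟ^1 = (8 − 3) − 5 = 0, so Ȟ^1 ≅ 0
Ȟ^2 = (3 − 0) − 3 = 0, so Ȟ^2 ≅ 0


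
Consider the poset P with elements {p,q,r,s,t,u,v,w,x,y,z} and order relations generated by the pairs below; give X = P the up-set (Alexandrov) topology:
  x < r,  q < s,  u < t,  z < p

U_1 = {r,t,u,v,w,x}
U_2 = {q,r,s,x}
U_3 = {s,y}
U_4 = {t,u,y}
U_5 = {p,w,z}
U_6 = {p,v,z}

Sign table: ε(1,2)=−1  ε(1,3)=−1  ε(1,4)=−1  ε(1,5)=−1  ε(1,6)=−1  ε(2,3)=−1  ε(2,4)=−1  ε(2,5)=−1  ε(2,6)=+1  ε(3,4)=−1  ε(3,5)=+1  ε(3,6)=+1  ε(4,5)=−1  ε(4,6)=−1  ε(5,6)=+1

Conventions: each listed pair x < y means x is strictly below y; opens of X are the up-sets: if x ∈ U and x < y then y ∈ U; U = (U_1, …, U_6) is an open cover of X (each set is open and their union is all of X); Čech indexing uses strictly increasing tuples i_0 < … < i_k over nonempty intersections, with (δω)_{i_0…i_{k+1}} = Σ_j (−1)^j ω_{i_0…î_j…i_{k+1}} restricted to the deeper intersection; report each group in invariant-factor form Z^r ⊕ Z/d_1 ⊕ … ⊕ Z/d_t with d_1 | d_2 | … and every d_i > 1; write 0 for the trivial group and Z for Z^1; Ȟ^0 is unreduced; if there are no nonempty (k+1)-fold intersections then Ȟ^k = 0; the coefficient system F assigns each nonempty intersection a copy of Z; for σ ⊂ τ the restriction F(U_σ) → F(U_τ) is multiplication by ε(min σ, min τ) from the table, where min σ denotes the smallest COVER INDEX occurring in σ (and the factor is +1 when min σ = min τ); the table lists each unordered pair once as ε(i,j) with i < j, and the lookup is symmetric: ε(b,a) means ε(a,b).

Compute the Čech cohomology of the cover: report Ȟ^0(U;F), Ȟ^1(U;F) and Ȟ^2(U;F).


Ȟ^0 ≅ Z; Ȟ^1 ≅ Z^2; Ȟ^2 ≅ 0

nonempty intersections:
  U12={r,x} U14={t,u} U15={w} U16={v} U23={s} U34={y} U56={p,z}
C dims 6,7; δ0: rk 5, SNF 1^5
Ȟ^0: (6−5)−0=1 ⇒ Z
Ȟ^1: (7−0)−5=2 ⇒ Z^2
Ȟ^2: (0−0)−0=0 ⇒ 0


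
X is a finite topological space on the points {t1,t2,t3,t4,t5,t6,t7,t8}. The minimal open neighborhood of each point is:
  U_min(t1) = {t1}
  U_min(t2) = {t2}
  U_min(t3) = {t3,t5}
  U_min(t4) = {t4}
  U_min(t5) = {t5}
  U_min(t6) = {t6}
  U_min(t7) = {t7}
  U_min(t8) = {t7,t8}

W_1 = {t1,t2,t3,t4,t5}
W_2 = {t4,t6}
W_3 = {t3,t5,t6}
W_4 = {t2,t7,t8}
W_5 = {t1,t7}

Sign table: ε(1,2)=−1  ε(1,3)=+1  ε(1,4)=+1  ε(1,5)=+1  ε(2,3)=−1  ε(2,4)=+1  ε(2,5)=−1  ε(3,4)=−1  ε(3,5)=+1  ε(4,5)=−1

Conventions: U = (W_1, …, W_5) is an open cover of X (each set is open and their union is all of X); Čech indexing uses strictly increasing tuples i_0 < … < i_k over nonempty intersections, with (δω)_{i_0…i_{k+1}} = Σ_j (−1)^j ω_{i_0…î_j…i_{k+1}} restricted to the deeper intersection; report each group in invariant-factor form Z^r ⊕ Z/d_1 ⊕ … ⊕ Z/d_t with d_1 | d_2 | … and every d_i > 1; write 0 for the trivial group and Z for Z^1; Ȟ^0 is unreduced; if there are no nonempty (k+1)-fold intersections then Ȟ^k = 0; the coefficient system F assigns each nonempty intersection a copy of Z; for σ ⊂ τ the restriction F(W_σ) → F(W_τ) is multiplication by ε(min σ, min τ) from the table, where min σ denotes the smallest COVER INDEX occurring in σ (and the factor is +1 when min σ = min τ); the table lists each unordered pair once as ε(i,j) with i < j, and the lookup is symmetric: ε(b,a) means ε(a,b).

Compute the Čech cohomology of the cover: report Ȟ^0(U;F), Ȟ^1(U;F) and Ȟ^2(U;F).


Ȟ^0 = 0, Ȟ^1 = Z ⊕ Z/2 and Ȟ^2 = 0

nerve of the cover:
  W12={t4} W13={t3,t5} W14={t2} W15={t1} W23={t6} W45={t7}
C dims 5,6; δ0: rk 5, SNF 1^4·2
Ȟ^0 = (5 − 5) − 0 = 0, so Ȟ^0 ≅ 0
Ȟ^1 = (6 − 0) − 5 = 1 plus torsion [2], so Ȟ^1 ≅ Z ⊕ Z/2
Ȟ^2 = (0 − 0) − 0 = 0, so Ȟ^2 ≅ 0


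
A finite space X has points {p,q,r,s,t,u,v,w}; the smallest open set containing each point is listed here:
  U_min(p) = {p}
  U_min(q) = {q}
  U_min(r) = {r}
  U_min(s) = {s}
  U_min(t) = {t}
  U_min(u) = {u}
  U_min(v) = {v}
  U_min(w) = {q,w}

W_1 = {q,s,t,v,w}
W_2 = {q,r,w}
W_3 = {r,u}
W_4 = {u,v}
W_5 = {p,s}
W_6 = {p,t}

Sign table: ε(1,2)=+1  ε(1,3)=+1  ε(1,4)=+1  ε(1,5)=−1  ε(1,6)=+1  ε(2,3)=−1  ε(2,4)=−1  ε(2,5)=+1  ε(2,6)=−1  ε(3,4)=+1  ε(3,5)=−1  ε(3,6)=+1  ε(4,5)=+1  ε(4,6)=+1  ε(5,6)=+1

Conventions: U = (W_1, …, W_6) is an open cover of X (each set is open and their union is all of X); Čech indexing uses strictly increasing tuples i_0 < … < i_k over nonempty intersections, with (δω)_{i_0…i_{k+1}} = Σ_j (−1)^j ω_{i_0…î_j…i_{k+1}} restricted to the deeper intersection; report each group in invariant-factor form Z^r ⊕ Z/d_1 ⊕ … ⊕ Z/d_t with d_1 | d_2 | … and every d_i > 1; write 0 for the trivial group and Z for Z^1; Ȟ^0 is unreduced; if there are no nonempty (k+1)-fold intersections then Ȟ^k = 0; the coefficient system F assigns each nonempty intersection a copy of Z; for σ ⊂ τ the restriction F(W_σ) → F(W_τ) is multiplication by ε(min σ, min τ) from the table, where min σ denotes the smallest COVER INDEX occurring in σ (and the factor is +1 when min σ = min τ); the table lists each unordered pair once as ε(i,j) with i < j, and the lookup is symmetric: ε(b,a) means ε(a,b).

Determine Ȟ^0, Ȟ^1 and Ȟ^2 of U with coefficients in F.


intersection data:
  W12={q,w} W14={v} W15={s} W16={t} W23={r} W34={u} W56={p}
C dims 6,7; δ0: rk 6, SNF 1^5·2
Ȟ^0 = (6 − 6) − 0 = 0, so Ȟ^0 ≅ 0
Ȟ^1 = (7 − 0) − 6 = 1 plus torsion [2], so Ȟ^1 ≅ Z ⊕ Z/2
Ȟ^2 = (0 − 0) − 0 = 0, so Ȟ^2 ≅ 0

Ȟ^0 ≅ 0, Ȟ^1 ≅ Z ⊕ Z/2, Ȟ^2 ≅ 0


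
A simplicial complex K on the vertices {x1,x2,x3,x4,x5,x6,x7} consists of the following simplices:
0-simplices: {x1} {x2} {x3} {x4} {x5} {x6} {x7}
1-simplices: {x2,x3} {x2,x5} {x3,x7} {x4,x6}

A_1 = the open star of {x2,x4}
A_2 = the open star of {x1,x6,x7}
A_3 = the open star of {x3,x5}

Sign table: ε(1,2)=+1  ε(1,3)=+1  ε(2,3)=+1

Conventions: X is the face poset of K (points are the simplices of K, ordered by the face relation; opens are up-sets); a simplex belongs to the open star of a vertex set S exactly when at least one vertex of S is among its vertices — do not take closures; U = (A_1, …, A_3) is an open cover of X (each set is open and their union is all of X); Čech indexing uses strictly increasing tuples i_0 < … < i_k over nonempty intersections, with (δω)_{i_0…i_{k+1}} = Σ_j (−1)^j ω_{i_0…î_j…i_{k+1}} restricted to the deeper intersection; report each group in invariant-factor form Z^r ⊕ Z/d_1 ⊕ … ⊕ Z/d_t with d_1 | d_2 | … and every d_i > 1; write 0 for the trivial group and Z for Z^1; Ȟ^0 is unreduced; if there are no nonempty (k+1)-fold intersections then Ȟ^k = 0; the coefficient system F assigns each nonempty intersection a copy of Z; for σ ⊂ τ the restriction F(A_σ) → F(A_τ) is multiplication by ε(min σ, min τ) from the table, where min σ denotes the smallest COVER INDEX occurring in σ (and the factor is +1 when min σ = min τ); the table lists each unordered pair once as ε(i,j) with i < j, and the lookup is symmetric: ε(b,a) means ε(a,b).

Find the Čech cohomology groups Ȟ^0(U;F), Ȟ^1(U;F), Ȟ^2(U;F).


nerve of the cover:
  A1={{x2},{x4},{x2,x3},{x2,x5},{x4,x6}} A2={{x1},{x6},{x7},{x3,x7},{x4,x6}} A3={{x3},{x5},{x2,x3},{x2,x5},{x3,x7}}
  A12={{x4,x6}} A13={{x2,x3},{x2,x5}} A23={{x3,x7}}
C dims 3,3; δ0: rk 2, SNF 1^2
Ȟ^0 = (3 − 2) − 0 = 1, so Ȟ^0 ≅ Z
Ȟ^1 = (3 − 0) − 2 = 1, so Ȟ^1 ≅ Z
Ȟ^2 = (0 − 0) − 0 = 0, so Ȟ^2 ≅ 0

Ȟ^0(U;F) ≅ Z, Ȟ^1(U;F) ≅ Z, Ȟ^2(U;F) ≅ 0


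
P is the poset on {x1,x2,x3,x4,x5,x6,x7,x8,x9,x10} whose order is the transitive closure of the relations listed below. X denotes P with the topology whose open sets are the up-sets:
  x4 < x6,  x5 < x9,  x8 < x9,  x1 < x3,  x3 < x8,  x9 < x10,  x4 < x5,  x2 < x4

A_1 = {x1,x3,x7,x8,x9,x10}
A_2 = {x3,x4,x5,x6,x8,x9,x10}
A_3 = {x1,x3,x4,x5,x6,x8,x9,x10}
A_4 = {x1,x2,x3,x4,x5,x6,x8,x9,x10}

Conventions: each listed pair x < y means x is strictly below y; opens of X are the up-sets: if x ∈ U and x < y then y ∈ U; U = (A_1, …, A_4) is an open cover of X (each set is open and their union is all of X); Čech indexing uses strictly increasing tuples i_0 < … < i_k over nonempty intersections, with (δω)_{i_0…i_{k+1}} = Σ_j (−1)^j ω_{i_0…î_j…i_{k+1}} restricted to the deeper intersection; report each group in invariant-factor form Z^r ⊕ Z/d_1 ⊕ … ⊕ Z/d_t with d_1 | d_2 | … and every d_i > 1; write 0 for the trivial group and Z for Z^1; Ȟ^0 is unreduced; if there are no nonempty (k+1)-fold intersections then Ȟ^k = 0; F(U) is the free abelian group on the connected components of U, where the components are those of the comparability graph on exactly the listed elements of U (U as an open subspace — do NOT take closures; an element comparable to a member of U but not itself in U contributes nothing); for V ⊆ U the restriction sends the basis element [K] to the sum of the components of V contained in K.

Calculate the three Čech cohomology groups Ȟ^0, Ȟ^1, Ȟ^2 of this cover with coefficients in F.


nerve of the cover:
  A12={x3,x8,x9,x10} A13={x1,x3,x8,x9,x10} A14={x1,x3,x8,x9,x10} A23={x3,x4,x5,x6,x8,x9,x10} A24={x3,x4,x5,x6,x8,x9,x10} A34={x1,x3,x4,x5,x6,x8,x9,x10}
  A123={x3,x8,x9,x10} A124={x3,x8,x9,x10} A134={x1,x3,x8,x9,x10} A234={x3,x4,x5,x6,x8,x9,x10}
  A1234={x3,x8,x9,x10}
components per intersection:
  A1: {x1,x3,x8,x9,x10} {x7}
  A2: {x3,x4,x5,x6,x8,x9,x10}
  A3: {x1,x3,x4,x5,x6,x8,x9,x10}
  A4: {x1,x2,x3,x4,x5,x6,x8,x9,x10}
  A12: {x3,x8,x9,x10}
  A13: {x1,x3,x8,x9,x10}
  A14: {x1,x3,x8,x9,x10}
  A23: {x3,x4,x5,x6,x8,x9,x10}
  A24: {x3,x4,x5,x6,x8,x9,x10}
  A34: {x1,x3,x4,x5,x6,x8,x9,x10}
  A123: {x3,x8,x9,x10}
  A124: {x3,x8,x9,x10}
  A134: {x1,x3,x8,x9,x10}
  A234: {x3,x4,x5,x6,x8,x9,x10}
  A1234: {x3,x8,x9,x10}
C dims 5,6,4,1; δ0: rk 3, SNF 1^3; δ1: rk 3, SNF 1^3; δ2: rk 1, SNF 1^1
Ȟ^0 = (5 − 3) − 0 = 2, so Ȟ^0 ≅ Z^2
Ȟ^1 = (6 − 3) − 3 = 0, so Ȟ^1 ≅ 0
Ȟ^2 = (4 − 1) − 3 = 0, so Ȟ^2 ≅ 0

Ȟ^0 ≅ Z^2,  Ȟ^1 ≅ 0,  Ȟ^2 ≅ 0


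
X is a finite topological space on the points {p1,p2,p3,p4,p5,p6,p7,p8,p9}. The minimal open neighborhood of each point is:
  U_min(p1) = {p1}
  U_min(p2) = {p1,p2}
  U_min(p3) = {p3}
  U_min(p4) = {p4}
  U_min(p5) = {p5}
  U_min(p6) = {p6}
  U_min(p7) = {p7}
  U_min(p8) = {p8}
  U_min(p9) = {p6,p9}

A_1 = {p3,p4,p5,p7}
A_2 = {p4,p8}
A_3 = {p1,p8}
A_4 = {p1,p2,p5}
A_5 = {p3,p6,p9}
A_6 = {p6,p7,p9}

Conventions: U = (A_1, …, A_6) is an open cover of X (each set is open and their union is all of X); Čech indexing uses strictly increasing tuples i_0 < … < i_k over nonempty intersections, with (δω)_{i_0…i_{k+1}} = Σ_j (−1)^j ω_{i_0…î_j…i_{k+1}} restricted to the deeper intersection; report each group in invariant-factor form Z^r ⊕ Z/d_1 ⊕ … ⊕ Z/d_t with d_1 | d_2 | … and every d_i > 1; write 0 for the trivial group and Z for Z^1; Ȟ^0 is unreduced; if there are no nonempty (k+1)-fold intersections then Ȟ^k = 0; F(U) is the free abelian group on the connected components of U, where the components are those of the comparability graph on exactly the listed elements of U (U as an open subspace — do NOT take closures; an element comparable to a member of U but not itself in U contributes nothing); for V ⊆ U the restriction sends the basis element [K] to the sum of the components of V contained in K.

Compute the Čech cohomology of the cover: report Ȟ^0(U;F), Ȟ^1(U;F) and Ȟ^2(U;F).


Ȟ^0 ≅ Z^7, Ȟ^1 ≅ 0, Ȟ^2 ≅ 0

cover nerve:
  A12={p4} A14={p5} A15={p3} A16={p7} A23={p8} A34={p1} A56={p6,p9}
components per intersection:
  A1: {p3} {p4} {p5} {p7}
  A2: {p4} {p8}
  A3: {p1} {p8}
  A4: {p1,p2} {p5}
  A5: {p3} {p6,p9}
  A6: {p6,p9} {p7}
  A12: {p4}
  A14: {p5}
  A15: {p3}
  A16: {p7}
  A23: {p8}
  A34: {p1}
  A56: {p6,p9}
C dims 14,7; δ0: rk 7, SNF 1^7
Ȟ^0: (14−7)−0=7 ⇒ Z^7
Ȟ^1: (7−0)−7=0 ⇒ 0
Ȟ^2: (0−0)−0=0 ⇒ 0


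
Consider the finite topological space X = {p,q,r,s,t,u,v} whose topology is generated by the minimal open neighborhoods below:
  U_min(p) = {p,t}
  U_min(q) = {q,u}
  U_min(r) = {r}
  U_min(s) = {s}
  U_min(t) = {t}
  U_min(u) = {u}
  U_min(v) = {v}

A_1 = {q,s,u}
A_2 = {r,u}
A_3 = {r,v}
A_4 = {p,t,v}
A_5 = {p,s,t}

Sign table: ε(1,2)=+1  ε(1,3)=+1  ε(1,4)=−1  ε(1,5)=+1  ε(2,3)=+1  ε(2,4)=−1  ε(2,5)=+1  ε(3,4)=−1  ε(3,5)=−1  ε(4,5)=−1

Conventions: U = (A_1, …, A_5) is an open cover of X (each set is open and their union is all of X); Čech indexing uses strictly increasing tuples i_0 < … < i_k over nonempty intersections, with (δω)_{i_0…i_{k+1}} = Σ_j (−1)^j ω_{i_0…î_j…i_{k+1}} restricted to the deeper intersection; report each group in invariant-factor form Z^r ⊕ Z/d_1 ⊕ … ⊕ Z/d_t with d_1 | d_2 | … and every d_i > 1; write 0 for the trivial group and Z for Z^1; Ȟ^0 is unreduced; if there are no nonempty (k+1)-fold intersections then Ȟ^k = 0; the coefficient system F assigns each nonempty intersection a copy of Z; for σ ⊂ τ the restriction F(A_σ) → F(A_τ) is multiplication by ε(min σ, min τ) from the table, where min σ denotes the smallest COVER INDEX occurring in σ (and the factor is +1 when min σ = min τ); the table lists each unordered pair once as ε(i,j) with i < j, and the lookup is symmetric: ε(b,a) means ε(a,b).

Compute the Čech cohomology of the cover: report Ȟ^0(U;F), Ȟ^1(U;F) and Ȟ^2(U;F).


Ȟ^0 = Z; Ȟ^1 = Z; Ȟ^2 = 0

cover nerve:
  A12={u} A15={s} A23={r} A34={v} A45={p,t}
C dims 5,5; δ0: rk 4, SNF 1^4
Ȟ^0: (5−4)−0=1 ⇒ Z
Ȟ^1: (5−0)−4=1 ⇒ Z
Ȟ^2: (0−0)−0=0 ⇒ 0
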